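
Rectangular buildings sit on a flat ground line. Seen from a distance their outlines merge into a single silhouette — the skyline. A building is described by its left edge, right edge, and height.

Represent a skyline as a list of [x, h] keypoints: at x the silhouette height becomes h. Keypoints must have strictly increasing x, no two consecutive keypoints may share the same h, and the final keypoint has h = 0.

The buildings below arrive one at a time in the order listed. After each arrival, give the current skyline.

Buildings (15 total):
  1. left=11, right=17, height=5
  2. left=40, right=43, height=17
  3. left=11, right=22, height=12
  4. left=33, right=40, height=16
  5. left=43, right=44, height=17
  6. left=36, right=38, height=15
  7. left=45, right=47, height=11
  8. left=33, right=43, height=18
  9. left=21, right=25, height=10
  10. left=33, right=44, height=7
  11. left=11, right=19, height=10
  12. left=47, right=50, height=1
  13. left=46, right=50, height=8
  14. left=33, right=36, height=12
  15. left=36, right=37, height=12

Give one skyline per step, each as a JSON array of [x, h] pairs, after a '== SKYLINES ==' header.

== SKYLINES ==
[[11,5],[17,0]]
[[11,5],[17,0],[40,17],[43,0]]
[[11,12],[22,0],[40,17],[43,0]]
[[11,12],[22,0],[33,16],[40,17],[43,0]]
[[11,12],[22,0],[33,16],[40,17],[44,0]]
[[11,12],[22,0],[33,16],[40,17],[44,0]]
[[11,12],[22,0],[33,16],[40,17],[44,0],[45,11],[47,0]]
[[11,12],[22,0],[33,18],[43,17],[44,0],[45,11],[47,0]]
[[11,12],[22,10],[25,0],[33,18],[43,17],[44,0],[45,11],[47,0]]
[[11,12],[22,10],[25,0],[33,18],[43,17],[44,0],[45,11],[47,0]]
[[11,12],[22,10],[25,0],[33,18],[43,17],[44,0],[45,11],[47,0]]
[[11,12],[22,10],[25,0],[33,18],[43,17],[44,0],[45,11],[47,1],[50,0]]
[[11,12],[22,10],[25,0],[33,18],[43,17],[44,0],[45,11],[47,8],[50,0]]
[[11,12],[22,10],[25,0],[33,18],[43,17],[44,0],[45,11],[47,8],[50,0]]
[[11,12],[22,10],[25,0],[33,18],[43,17],[44,0],[45,11],[47,8],[50,0]]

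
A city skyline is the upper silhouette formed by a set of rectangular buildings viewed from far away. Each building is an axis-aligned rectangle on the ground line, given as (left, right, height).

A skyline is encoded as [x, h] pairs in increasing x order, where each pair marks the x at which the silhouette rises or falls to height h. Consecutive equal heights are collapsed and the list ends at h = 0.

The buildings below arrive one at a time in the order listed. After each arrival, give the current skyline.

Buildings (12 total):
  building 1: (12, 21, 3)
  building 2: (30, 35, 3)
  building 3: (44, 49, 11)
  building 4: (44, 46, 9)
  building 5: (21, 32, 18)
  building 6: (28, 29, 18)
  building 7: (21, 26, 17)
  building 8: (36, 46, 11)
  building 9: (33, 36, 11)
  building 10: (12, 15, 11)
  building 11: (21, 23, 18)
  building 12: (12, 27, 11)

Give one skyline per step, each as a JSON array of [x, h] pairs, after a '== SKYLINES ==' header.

== SKYLINES ==
[[12,3],[21,0]]
[[12,3],[21,0],[30,3],[35,0]]
[[12,3],[21,0],[30,3],[35,0],[44,11],[49,0]]
[[12,3],[21,0],[30,3],[35,0],[44,11],[49,0]]
[[12,3],[21,18],[32,3],[35,0],[44,11],[49,0]]
[[12,3],[21,18],[32,3],[35,0],[44,11],[49,0]]
[[12,3],[21,18],[32,3],[35,0],[44,11],[49,0]]
[[12,3],[21,18],[32,3],[35,0],[36,11],[49,0]]
[[12,3],[21,18],[32,3],[33,11],[49,0]]
[[12,11],[15,3],[21,18],[32,3],[33,11],[49,0]]
[[12,11],[15,3],[21,18],[32,3],[33,11],[49,0]]
[[12,11],[21,18],[32,3],[33,11],[49,0]]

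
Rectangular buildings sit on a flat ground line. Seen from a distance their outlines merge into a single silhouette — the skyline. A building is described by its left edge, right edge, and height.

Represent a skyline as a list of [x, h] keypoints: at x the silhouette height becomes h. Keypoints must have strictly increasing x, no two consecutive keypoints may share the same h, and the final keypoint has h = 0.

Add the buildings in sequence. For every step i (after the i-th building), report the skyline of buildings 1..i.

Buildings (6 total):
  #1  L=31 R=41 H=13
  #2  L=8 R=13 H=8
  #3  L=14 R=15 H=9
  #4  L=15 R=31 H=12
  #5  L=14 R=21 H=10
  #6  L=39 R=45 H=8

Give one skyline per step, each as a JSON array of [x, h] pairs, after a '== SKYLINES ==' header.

== SKYLINES ==
[[31,13],[41,0]]
[[8,8],[13,0],[31,13],[41,0]]
[[8,8],[13,0],[14,9],[15,0],[31,13],[41,0]]
[[8,8],[13,0],[14,9],[15,12],[31,13],[41,0]]
[[8,8],[13,0],[14,10],[15,12],[31,13],[41,0]]
[[8,8],[13,0],[14,10],[15,12],[31,13],[41,8],[45,0]]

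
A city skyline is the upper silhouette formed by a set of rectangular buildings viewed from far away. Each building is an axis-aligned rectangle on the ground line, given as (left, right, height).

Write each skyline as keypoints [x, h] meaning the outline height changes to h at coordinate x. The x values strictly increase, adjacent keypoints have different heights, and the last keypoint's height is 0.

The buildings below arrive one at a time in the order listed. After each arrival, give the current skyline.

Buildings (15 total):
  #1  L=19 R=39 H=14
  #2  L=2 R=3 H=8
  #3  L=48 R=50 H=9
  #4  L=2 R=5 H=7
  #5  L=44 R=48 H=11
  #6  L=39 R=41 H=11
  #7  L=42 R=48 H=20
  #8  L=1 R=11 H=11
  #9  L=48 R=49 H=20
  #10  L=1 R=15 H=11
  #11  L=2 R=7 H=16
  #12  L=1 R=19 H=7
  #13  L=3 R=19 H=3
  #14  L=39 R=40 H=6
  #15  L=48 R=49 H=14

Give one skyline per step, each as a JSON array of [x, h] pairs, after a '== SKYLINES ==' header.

== SKYLINES ==
[[19,14],[39,0]]
[[2,8],[3,0],[19,14],[39,0]]
[[2,8],[3,0],[19,14],[39,0],[48,9],[50,0]]
[[2,8],[3,7],[5,0],[19,14],[39,0],[48,9],[50,0]]
[[2,8],[3,7],[5,0],[19,14],[39,0],[44,11],[48,9],[50,0]]
[[2,8],[3,7],[5,0],[19,14],[39,11],[41,0],[44,11],[48,9],[50,0]]
[[2,8],[3,7],[5,0],[19,14],[39,11],[41,0],[42,20],[48,9],[50,0]]
[[1,11],[11,0],[19,14],[39,11],[41,0],[42,20],[48,9],[50,0]]
[[1,11],[11,0],[19,14],[39,11],[41,0],[42,20],[49,9],[50,0]]
[[1,11],[15,0],[19,14],[39,11],[41,0],[42,20],[49,9],[50,0]]
[[1,11],[2,16],[7,11],[15,0],[19,14],[39,11],[41,0],[42,20],[49,9],[50,0]]
[[1,11],[2,16],[7,11],[15,7],[19,14],[39,11],[41,0],[42,20],[49,9],[50,0]]
[[1,11],[2,16],[7,11],[15,7],[19,14],[39,11],[41,0],[42,20],[49,9],[50,0]]
[[1,11],[2,16],[7,11],[15,7],[19,14],[39,11],[41,0],[42,20],[49,9],[50,0]]
[[1,11],[2,16],[7,11],[15,7],[19,14],[39,11],[41,0],[42,20],[49,9],[50,0]]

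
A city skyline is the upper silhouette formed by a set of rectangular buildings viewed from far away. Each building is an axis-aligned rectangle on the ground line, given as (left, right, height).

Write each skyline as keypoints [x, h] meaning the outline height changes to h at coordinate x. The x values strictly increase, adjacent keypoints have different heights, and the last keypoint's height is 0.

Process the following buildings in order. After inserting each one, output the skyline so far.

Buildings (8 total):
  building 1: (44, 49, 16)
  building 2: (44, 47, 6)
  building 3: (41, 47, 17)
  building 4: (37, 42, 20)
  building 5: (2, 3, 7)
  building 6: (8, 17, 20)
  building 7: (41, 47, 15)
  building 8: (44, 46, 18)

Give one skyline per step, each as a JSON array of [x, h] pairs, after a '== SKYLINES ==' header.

== SKYLINES ==
[[44,16],[49,0]]
[[44,16],[49,0]]
[[41,17],[47,16],[49,0]]
[[37,20],[42,17],[47,16],[49,0]]
[[2,7],[3,0],[37,20],[42,17],[47,16],[49,0]]
[[2,7],[3,0],[8,20],[17,0],[37,20],[42,17],[47,16],[49,0]]
[[2,7],[3,0],[8,20],[17,0],[37,20],[42,17],[47,16],[49,0]]
[[2,7],[3,0],[8,20],[17,0],[37,20],[42,17],[44,18],[46,17],[47,16],[49,0]]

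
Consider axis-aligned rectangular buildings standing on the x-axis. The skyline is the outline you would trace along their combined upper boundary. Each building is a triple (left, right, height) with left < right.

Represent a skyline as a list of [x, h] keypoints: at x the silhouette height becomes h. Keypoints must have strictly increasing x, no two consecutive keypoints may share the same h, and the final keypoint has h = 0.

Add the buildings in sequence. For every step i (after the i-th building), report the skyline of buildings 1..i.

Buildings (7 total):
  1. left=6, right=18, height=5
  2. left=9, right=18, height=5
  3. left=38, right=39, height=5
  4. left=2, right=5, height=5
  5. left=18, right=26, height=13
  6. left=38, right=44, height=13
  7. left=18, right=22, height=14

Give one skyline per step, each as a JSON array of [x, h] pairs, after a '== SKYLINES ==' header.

== SKYLINES ==
[[6,5],[18,0]]
[[6,5],[18,0]]
[[6,5],[18,0],[38,5],[39,0]]
[[2,5],[5,0],[6,5],[18,0],[38,5],[39,0]]
[[2,5],[5,0],[6,5],[18,13],[26,0],[38,5],[39,0]]
[[2,5],[5,0],[6,5],[18,13],[26,0],[38,13],[44,0]]
[[2,5],[5,0],[6,5],[18,14],[22,13],[26,0],[38,13],[44,0]]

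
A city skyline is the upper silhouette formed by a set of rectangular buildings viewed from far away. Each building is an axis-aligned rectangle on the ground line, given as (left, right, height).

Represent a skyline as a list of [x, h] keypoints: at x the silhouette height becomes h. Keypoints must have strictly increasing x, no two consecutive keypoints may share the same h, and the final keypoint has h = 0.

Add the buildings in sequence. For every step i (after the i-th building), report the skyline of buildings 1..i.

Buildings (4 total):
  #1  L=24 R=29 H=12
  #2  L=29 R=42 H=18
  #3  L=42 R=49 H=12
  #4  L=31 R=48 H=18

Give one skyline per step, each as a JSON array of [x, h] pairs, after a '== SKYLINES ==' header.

== SKYLINES ==
[[24,12],[29,0]]
[[24,12],[29,18],[42,0]]
[[24,12],[29,18],[42,12],[49,0]]
[[24,12],[29,18],[48,12],[49,0]]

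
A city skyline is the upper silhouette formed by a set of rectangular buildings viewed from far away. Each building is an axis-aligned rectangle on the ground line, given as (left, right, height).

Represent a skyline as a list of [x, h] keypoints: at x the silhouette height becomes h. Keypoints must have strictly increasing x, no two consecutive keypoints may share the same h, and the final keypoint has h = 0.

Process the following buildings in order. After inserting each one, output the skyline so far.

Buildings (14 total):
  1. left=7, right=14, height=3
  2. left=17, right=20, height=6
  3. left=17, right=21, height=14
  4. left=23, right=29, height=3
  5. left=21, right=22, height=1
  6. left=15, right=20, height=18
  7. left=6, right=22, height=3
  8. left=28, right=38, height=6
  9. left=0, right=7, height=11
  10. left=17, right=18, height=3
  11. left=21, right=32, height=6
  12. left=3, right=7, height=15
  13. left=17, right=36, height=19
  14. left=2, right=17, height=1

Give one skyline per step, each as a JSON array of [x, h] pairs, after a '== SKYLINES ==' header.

== SKYLINES ==
[[7,3],[14,0]]
[[7,3],[14,0],[17,6],[20,0]]
[[7,3],[14,0],[17,14],[21,0]]
[[7,3],[14,0],[17,14],[21,0],[23,3],[29,0]]
[[7,3],[14,0],[17,14],[21,1],[22,0],[23,3],[29,0]]
[[7,3],[14,0],[15,18],[20,14],[21,1],[22,0],[23,3],[29,0]]
[[6,3],[15,18],[20,14],[21,3],[22,0],[23,3],[29,0]]
[[6,3],[15,18],[20,14],[21,3],[22,0],[23,3],[28,6],[38,0]]
[[0,11],[7,3],[15,18],[20,14],[21,3],[22,0],[23,3],[28,6],[38,0]]
[[0,11],[7,3],[15,18],[20,14],[21,3],[22,0],[23,3],[28,6],[38,0]]
[[0,11],[7,3],[15,18],[20,14],[21,6],[38,0]]
[[0,11],[3,15],[7,3],[15,18],[20,14],[21,6],[38,0]]
[[0,11],[3,15],[7,3],[15,18],[17,19],[36,6],[38,0]]
[[0,11],[3,15],[7,3],[15,18],[17,19],[36,6],[38,0]]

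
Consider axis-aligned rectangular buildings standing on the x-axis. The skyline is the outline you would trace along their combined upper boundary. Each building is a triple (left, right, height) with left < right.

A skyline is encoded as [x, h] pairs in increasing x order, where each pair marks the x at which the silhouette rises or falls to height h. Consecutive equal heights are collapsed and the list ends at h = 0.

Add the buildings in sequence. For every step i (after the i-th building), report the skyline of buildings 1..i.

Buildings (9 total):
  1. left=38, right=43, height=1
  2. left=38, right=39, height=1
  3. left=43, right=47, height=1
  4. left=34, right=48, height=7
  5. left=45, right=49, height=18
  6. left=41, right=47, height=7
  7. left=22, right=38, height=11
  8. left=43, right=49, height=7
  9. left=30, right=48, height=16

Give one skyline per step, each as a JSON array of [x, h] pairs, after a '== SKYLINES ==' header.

== SKYLINES ==
[[38,1],[43,0]]
[[38,1],[43,0]]
[[38,1],[47,0]]
[[34,7],[48,0]]
[[34,7],[45,18],[49,0]]
[[34,7],[45,18],[49,0]]
[[22,11],[38,7],[45,18],[49,0]]
[[22,11],[38,7],[45,18],[49,0]]
[[22,11],[30,16],[45,18],[49,0]]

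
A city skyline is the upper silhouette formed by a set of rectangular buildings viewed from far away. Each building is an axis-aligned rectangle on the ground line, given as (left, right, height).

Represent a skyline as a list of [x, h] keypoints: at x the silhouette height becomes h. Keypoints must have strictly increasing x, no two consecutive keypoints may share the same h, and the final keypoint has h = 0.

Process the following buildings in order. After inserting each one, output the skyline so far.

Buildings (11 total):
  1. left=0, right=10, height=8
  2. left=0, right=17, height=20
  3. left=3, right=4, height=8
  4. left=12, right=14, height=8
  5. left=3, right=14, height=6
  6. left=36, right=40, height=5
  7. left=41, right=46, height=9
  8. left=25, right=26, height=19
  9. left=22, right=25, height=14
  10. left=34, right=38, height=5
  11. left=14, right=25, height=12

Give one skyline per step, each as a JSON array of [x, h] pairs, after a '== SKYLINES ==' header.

== SKYLINES ==
[[0,8],[10,0]]
[[0,20],[17,0]]
[[0,20],[17,0]]
[[0,20],[17,0]]
[[0,20],[17,0]]
[[0,20],[17,0],[36,5],[40,0]]
[[0,20],[17,0],[36,5],[40,0],[41,9],[46,0]]
[[0,20],[17,0],[25,19],[26,0],[36,5],[40,0],[41,9],[46,0]]
[[0,20],[17,0],[22,14],[25,19],[26,0],[36,5],[40,0],[41,9],[46,0]]
[[0,20],[17,0],[22,14],[25,19],[26,0],[34,5],[40,0],[41,9],[46,0]]
[[0,20],[17,12],[22,14],[25,19],[26,0],[34,5],[40,0],[41,9],[46,0]]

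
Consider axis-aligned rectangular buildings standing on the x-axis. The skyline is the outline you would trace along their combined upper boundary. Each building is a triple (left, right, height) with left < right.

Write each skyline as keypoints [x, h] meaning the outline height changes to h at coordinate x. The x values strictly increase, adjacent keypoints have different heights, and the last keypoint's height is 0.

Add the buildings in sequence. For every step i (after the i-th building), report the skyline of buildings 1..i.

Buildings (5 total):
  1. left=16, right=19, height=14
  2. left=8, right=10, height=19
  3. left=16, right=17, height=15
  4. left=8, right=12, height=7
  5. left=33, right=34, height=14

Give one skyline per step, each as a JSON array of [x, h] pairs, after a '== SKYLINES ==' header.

== SKYLINES ==
[[16,14],[19,0]]
[[8,19],[10,0],[16,14],[19,0]]
[[8,19],[10,0],[16,15],[17,14],[19,0]]
[[8,19],[10,7],[12,0],[16,15],[17,14],[19,0]]
[[8,19],[10,7],[12,0],[16,15],[17,14],[19,0],[33,14],[34,0]]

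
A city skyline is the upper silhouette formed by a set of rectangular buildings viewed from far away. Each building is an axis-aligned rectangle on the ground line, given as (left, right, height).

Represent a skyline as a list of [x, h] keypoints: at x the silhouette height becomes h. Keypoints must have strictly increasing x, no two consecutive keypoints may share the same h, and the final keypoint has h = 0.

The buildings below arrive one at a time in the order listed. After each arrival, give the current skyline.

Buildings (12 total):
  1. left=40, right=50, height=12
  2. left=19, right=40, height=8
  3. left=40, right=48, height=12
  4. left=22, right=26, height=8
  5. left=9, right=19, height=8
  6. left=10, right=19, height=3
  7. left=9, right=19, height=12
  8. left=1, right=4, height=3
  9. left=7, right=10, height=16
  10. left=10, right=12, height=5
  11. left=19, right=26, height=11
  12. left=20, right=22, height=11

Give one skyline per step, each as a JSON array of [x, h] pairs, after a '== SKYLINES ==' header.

== SKYLINES ==
[[40,12],[50,0]]
[[19,8],[40,12],[50,0]]
[[19,8],[40,12],[50,0]]
[[19,8],[40,12],[50,0]]
[[9,8],[40,12],[50,0]]
[[9,8],[40,12],[50,0]]
[[9,12],[19,8],[40,12],[50,0]]
[[1,3],[4,0],[9,12],[19,8],[40,12],[50,0]]
[[1,3],[4,0],[7,16],[10,12],[19,8],[40,12],[50,0]]
[[1,3],[4,0],[7,16],[10,12],[19,8],[40,12],[50,0]]
[[1,3],[4,0],[7,16],[10,12],[19,11],[26,8],[40,12],[50,0]]
[[1,3],[4,0],[7,16],[10,12],[19,11],[26,8],[40,12],[50,0]]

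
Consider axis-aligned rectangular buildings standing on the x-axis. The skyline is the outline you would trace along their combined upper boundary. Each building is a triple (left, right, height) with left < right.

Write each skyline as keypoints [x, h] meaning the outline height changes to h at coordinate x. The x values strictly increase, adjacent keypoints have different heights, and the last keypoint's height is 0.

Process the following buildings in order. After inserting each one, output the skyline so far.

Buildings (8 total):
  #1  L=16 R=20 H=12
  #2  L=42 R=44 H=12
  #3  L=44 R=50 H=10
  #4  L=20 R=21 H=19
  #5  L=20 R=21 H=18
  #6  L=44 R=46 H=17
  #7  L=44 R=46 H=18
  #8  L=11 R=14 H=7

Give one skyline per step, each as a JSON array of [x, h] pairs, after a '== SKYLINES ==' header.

== SKYLINES ==
[[16,12],[20,0]]
[[16,12],[20,0],[42,12],[44,0]]
[[16,12],[20,0],[42,12],[44,10],[50,0]]
[[16,12],[20,19],[21,0],[42,12],[44,10],[50,0]]
[[16,12],[20,19],[21,0],[42,12],[44,10],[50,0]]
[[16,12],[20,19],[21,0],[42,12],[44,17],[46,10],[50,0]]
[[16,12],[20,19],[21,0],[42,12],[44,18],[46,10],[50,0]]
[[11,7],[14,0],[16,12],[20,19],[21,0],[42,12],[44,18],[46,10],[50,0]]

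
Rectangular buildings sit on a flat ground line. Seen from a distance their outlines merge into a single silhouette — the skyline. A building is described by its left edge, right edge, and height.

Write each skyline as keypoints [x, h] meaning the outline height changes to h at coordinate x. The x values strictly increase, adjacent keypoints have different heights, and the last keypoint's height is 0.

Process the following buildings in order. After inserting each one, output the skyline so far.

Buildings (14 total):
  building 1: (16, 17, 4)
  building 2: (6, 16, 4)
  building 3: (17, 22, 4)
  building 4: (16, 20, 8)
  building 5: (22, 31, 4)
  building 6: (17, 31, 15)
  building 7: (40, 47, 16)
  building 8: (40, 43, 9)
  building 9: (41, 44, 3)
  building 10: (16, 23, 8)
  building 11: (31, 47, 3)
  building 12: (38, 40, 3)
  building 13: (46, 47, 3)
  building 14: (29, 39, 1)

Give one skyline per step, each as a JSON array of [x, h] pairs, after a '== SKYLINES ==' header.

== SKYLINES ==
[[16,4],[17,0]]
[[6,4],[17,0]]
[[6,4],[22,0]]
[[6,4],[16,8],[20,4],[22,0]]
[[6,4],[16,8],[20,4],[31,0]]
[[6,4],[16,8],[17,15],[31,0]]
[[6,4],[16,8],[17,15],[31,0],[40,16],[47,0]]
[[6,4],[16,8],[17,15],[31,0],[40,16],[47,0]]
[[6,4],[16,8],[17,15],[31,0],[40,16],[47,0]]
[[6,4],[16,8],[17,15],[31,0],[40,16],[47,0]]
[[6,4],[16,8],[17,15],[31,3],[40,16],[47,0]]
[[6,4],[16,8],[17,15],[31,3],[40,16],[47,0]]
[[6,4],[16,8],[17,15],[31,3],[40,16],[47,0]]
[[6,4],[16,8],[17,15],[31,3],[40,16],[47,0]]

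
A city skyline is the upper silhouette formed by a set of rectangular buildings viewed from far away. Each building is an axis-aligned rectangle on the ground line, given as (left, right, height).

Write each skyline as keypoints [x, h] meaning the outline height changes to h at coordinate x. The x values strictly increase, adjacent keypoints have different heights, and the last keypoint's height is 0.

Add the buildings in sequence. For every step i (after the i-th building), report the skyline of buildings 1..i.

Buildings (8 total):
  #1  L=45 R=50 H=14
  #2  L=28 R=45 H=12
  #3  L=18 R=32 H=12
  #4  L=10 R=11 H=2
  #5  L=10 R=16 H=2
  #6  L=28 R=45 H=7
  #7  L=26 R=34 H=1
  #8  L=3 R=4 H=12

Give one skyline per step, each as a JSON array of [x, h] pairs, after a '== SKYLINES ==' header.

== SKYLINES ==
[[45,14],[50,0]]
[[28,12],[45,14],[50,0]]
[[18,12],[45,14],[50,0]]
[[10,2],[11,0],[18,12],[45,14],[50,0]]
[[10,2],[16,0],[18,12],[45,14],[50,0]]
[[10,2],[16,0],[18,12],[45,14],[50,0]]
[[10,2],[16,0],[18,12],[45,14],[50,0]]
[[3,12],[4,0],[10,2],[16,0],[18,12],[45,14],[50,0]]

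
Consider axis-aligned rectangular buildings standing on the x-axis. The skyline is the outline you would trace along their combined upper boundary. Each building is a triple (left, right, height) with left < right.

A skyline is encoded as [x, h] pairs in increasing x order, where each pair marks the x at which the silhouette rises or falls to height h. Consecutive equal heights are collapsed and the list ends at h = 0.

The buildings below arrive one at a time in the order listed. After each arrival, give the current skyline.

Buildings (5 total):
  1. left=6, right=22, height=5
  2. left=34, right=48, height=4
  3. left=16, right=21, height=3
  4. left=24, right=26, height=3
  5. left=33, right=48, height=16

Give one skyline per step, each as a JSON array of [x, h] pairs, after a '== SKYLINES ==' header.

== SKYLINES ==
[[6,5],[22,0]]
[[6,5],[22,0],[34,4],[48,0]]
[[6,5],[22,0],[34,4],[48,0]]
[[6,5],[22,0],[24,3],[26,0],[34,4],[48,0]]
[[6,5],[22,0],[24,3],[26,0],[33,16],[48,0]]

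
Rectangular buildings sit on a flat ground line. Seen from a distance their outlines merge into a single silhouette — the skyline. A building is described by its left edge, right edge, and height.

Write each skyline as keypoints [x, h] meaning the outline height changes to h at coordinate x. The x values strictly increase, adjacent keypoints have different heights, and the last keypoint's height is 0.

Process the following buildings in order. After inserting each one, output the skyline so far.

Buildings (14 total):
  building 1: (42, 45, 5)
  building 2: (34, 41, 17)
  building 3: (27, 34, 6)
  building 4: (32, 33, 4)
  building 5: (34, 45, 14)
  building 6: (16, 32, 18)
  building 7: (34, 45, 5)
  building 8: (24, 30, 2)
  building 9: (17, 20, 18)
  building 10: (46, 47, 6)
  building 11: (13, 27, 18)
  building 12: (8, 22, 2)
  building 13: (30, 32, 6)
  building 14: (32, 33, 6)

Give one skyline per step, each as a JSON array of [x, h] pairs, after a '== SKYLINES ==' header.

== SKYLINES ==
[[42,5],[45,0]]
[[34,17],[41,0],[42,5],[45,0]]
[[27,6],[34,17],[41,0],[42,5],[45,0]]
[[27,6],[34,17],[41,0],[42,5],[45,0]]
[[27,6],[34,17],[41,14],[45,0]]
[[16,18],[32,6],[34,17],[41,14],[45,0]]
[[16,18],[32,6],[34,17],[41,14],[45,0]]
[[16,18],[32,6],[34,17],[41,14],[45,0]]
[[16,18],[32,6],[34,17],[41,14],[45,0]]
[[16,18],[32,6],[34,17],[41,14],[45,0],[46,6],[47,0]]
[[13,18],[32,6],[34,17],[41,14],[45,0],[46,6],[47,0]]
[[8,2],[13,18],[32,6],[34,17],[41,14],[45,0],[46,6],[47,0]]
[[8,2],[13,18],[32,6],[34,17],[41,14],[45,0],[46,6],[47,0]]
[[8,2],[13,18],[32,6],[34,17],[41,14],[45,0],[46,6],[47,0]]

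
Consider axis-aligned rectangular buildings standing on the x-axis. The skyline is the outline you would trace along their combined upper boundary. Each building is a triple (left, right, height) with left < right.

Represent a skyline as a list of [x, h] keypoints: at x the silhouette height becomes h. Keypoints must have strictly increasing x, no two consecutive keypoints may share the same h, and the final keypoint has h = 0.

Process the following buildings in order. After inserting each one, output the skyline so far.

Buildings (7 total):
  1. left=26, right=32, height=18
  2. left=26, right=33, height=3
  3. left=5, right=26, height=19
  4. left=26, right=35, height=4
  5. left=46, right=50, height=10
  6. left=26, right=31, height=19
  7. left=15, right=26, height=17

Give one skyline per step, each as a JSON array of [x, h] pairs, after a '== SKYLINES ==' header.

== SKYLINES ==
[[26,18],[32,0]]
[[26,18],[32,3],[33,0]]
[[5,19],[26,18],[32,3],[33,0]]
[[5,19],[26,18],[32,4],[35,0]]
[[5,19],[26,18],[32,4],[35,0],[46,10],[50,0]]
[[5,19],[31,18],[32,4],[35,0],[46,10],[50,0]]
[[5,19],[31,18],[32,4],[35,0],[46,10],[50,0]]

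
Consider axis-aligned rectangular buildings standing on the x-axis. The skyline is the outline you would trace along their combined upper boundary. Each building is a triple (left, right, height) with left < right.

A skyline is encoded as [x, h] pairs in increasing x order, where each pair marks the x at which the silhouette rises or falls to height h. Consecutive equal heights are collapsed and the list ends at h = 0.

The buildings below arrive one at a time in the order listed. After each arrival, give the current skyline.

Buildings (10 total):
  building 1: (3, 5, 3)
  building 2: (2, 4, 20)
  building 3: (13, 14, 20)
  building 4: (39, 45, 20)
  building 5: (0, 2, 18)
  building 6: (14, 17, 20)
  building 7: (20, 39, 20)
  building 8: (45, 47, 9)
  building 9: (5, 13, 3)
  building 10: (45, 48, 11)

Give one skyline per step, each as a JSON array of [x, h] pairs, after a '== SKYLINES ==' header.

== SKYLINES ==
[[3,3],[5,0]]
[[2,20],[4,3],[5,0]]
[[2,20],[4,3],[5,0],[13,20],[14,0]]
[[2,20],[4,3],[5,0],[13,20],[14,0],[39,20],[45,0]]
[[0,18],[2,20],[4,3],[5,0],[13,20],[14,0],[39,20],[45,0]]
[[0,18],[2,20],[4,3],[5,0],[13,20],[17,0],[39,20],[45,0]]
[[0,18],[2,20],[4,3],[5,0],[13,20],[17,0],[20,20],[45,0]]
[[0,18],[2,20],[4,3],[5,0],[13,20],[17,0],[20,20],[45,9],[47,0]]
[[0,18],[2,20],[4,3],[13,20],[17,0],[20,20],[45,9],[47,0]]
[[0,18],[2,20],[4,3],[13,20],[17,0],[20,20],[45,11],[48,0]]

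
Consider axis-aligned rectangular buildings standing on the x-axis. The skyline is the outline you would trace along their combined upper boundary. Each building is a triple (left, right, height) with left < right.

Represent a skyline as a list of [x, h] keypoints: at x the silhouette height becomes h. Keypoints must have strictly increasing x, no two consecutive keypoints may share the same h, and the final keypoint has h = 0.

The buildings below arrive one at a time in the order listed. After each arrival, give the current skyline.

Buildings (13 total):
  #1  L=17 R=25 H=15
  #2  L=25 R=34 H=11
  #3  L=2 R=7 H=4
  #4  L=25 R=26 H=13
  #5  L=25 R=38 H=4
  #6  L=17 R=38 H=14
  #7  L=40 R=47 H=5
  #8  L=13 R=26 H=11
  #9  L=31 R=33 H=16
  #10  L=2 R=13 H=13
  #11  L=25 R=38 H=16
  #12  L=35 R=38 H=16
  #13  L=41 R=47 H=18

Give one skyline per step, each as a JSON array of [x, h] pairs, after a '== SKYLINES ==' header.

== SKYLINES ==
[[17,15],[25,0]]
[[17,15],[25,11],[34,0]]
[[2,4],[7,0],[17,15],[25,11],[34,0]]
[[2,4],[7,0],[17,15],[25,13],[26,11],[34,0]]
[[2,4],[7,0],[17,15],[25,13],[26,11],[34,4],[38,0]]
[[2,4],[7,0],[17,15],[25,14],[38,0]]
[[2,4],[7,0],[17,15],[25,14],[38,0],[40,5],[47,0]]
[[2,4],[7,0],[13,11],[17,15],[25,14],[38,0],[40,5],[47,0]]
[[2,4],[7,0],[13,11],[17,15],[25,14],[31,16],[33,14],[38,0],[40,5],[47,0]]
[[2,13],[13,11],[17,15],[25,14],[31,16],[33,14],[38,0],[40,5],[47,0]]
[[2,13],[13,11],[17,15],[25,16],[38,0],[40,5],[47,0]]
[[2,13],[13,11],[17,15],[25,16],[38,0],[40,5],[47,0]]
[[2,13],[13,11],[17,15],[25,16],[38,0],[40,5],[41,18],[47,0]]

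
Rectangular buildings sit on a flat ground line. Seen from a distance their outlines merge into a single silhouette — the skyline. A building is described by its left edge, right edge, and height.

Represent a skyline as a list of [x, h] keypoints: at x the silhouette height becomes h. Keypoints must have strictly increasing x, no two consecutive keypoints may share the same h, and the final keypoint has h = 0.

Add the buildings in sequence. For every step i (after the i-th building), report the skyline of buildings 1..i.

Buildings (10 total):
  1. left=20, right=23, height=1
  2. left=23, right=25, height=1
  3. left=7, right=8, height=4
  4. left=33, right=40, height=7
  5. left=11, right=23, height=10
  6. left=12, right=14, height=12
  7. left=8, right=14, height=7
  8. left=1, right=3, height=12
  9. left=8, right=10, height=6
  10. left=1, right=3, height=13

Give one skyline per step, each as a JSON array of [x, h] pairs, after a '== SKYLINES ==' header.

== SKYLINES ==
[[20,1],[23,0]]
[[20,1],[25,0]]
[[7,4],[8,0],[20,1],[25,0]]
[[7,4],[8,0],[20,1],[25,0],[33,7],[40,0]]
[[7,4],[8,0],[11,10],[23,1],[25,0],[33,7],[40,0]]
[[7,4],[8,0],[11,10],[12,12],[14,10],[23,1],[25,0],[33,7],[40,0]]
[[7,4],[8,7],[11,10],[12,12],[14,10],[23,1],[25,0],[33,7],[40,0]]
[[1,12],[3,0],[7,4],[8,7],[11,10],[12,12],[14,10],[23,1],[25,0],[33,7],[40,0]]
[[1,12],[3,0],[7,4],[8,7],[11,10],[12,12],[14,10],[23,1],[25,0],[33,7],[40,0]]
[[1,13],[3,0],[7,4],[8,7],[11,10],[12,12],[14,10],[23,1],[25,0],[33,7],[40,0]]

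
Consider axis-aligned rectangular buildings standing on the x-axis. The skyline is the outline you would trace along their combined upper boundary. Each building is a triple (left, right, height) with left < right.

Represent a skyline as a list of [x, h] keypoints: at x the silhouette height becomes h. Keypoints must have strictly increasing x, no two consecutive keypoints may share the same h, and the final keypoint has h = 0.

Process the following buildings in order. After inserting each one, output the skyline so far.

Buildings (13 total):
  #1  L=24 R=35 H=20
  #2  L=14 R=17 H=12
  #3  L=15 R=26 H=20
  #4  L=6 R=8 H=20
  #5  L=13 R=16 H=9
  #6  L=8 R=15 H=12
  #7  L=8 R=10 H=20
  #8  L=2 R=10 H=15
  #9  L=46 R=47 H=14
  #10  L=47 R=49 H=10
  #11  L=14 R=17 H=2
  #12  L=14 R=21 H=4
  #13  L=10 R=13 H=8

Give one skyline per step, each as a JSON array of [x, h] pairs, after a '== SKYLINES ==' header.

== SKYLINES ==
[[24,20],[35,0]]
[[14,12],[17,0],[24,20],[35,0]]
[[14,12],[15,20],[35,0]]
[[6,20],[8,0],[14,12],[15,20],[35,0]]
[[6,20],[8,0],[13,9],[14,12],[15,20],[35,0]]
[[6,20],[8,12],[15,20],[35,0]]
[[6,20],[10,12],[15,20],[35,0]]
[[2,15],[6,20],[10,12],[15,20],[35,0]]
[[2,15],[6,20],[10,12],[15,20],[35,0],[46,14],[47,0]]
[[2,15],[6,20],[10,12],[15,20],[35,0],[46,14],[47,10],[49,0]]
[[2,15],[6,20],[10,12],[15,20],[35,0],[46,14],[47,10],[49,0]]
[[2,15],[6,20],[10,12],[15,20],[35,0],[46,14],[47,10],[49,0]]
[[2,15],[6,20],[10,12],[15,20],[35,0],[46,14],[47,10],[49,0]]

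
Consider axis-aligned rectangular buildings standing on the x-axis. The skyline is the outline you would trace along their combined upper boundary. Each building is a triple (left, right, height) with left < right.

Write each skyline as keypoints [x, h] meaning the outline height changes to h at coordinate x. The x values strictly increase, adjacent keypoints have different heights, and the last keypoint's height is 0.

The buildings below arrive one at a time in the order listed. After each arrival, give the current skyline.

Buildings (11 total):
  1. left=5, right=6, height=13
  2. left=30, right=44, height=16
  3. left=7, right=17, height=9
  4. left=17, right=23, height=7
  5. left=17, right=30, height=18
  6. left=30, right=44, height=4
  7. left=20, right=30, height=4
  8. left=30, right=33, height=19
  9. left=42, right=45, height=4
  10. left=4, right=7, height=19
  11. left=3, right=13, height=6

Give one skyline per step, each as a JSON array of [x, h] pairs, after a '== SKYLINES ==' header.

== SKYLINES ==
[[5,13],[6,0]]
[[5,13],[6,0],[30,16],[44,0]]
[[5,13],[6,0],[7,9],[17,0],[30,16],[44,0]]
[[5,13],[6,0],[7,9],[17,7],[23,0],[30,16],[44,0]]
[[5,13],[6,0],[7,9],[17,18],[30,16],[44,0]]
[[5,13],[6,0],[7,9],[17,18],[30,16],[44,0]]
[[5,13],[6,0],[7,9],[17,18],[30,16],[44,0]]
[[5,13],[6,0],[7,9],[17,18],[30,19],[33,16],[44,0]]
[[5,13],[6,0],[7,9],[17,18],[30,19],[33,16],[44,4],[45,0]]
[[4,19],[7,9],[17,18],[30,19],[33,16],[44,4],[45,0]]
[[3,6],[4,19],[7,9],[17,18],[30,19],[33,16],[44,4],[45,0]]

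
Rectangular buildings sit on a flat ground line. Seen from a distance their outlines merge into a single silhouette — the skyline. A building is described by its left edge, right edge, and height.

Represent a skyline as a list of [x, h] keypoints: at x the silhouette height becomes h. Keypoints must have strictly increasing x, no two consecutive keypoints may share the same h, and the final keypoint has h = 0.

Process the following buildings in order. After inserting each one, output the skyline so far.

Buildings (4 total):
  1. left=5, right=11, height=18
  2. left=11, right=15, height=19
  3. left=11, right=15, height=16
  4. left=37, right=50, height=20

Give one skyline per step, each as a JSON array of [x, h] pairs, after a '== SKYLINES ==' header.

== SKYLINES ==
[[5,18],[11,0]]
[[5,18],[11,19],[15,0]]
[[5,18],[11,19],[15,0]]
[[5,18],[11,19],[15,0],[37,20],[50,0]]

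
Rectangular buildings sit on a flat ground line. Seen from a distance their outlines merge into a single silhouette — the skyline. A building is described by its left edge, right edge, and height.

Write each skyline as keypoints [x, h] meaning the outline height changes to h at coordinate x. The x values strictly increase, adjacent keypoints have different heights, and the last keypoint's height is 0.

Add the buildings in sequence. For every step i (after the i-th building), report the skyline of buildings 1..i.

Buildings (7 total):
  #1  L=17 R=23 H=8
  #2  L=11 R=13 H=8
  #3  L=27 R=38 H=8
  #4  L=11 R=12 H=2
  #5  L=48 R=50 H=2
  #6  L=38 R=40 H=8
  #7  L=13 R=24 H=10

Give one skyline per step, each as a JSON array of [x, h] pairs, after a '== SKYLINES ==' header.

== SKYLINES ==
[[17,8],[23,0]]
[[11,8],[13,0],[17,8],[23,0]]
[[11,8],[13,0],[17,8],[23,0],[27,8],[38,0]]
[[11,8],[13,0],[17,8],[23,0],[27,8],[38,0]]
[[11,8],[13,0],[17,8],[23,0],[27,8],[38,0],[48,2],[50,0]]
[[11,8],[13,0],[17,8],[23,0],[27,8],[40,0],[48,2],[50,0]]
[[11,8],[13,10],[24,0],[27,8],[40,0],[48,2],[50,0]]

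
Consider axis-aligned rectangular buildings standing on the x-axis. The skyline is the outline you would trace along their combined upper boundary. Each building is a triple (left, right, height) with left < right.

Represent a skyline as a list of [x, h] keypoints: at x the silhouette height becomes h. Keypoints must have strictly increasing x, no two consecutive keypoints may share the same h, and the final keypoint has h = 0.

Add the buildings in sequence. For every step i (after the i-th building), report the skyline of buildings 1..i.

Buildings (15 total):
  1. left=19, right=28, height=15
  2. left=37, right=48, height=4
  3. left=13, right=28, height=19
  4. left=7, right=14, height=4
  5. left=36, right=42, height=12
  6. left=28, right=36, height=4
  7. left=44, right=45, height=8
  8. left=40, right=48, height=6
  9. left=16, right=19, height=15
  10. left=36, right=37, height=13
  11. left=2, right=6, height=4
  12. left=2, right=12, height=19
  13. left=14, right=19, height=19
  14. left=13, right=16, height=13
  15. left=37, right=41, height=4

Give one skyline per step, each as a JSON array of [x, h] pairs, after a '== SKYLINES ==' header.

== SKYLINES ==
[[19,15],[28,0]]
[[19,15],[28,0],[37,4],[48,0]]
[[13,19],[28,0],[37,4],[48,0]]
[[7,4],[13,19],[28,0],[37,4],[48,0]]
[[7,4],[13,19],[28,0],[36,12],[42,4],[48,0]]
[[7,4],[13,19],[28,4],[36,12],[42,4],[48,0]]
[[7,4],[13,19],[28,4],[36,12],[42,4],[44,8],[45,4],[48,0]]
[[7,4],[13,19],[28,4],[36,12],[42,6],[44,8],[45,6],[48,0]]
[[7,4],[13,19],[28,4],[36,12],[42,6],[44,8],[45,6],[48,0]]
[[7,4],[13,19],[28,4],[36,13],[37,12],[42,6],[44,8],[45,6],[48,0]]
[[2,4],[6,0],[7,4],[13,19],[28,4],[36,13],[37,12],[42,6],[44,8],[45,6],[48,0]]
[[2,19],[12,4],[13,19],[28,4],[36,13],[37,12],[42,6],[44,8],[45,6],[48,0]]
[[2,19],[12,4],[13,19],[28,4],[36,13],[37,12],[42,6],[44,8],[45,6],[48,0]]
[[2,19],[12,4],[13,19],[28,4],[36,13],[37,12],[42,6],[44,8],[45,6],[48,0]]
[[2,19],[12,4],[13,19],[28,4],[36,13],[37,12],[42,6],[44,8],[45,6],[48,0]]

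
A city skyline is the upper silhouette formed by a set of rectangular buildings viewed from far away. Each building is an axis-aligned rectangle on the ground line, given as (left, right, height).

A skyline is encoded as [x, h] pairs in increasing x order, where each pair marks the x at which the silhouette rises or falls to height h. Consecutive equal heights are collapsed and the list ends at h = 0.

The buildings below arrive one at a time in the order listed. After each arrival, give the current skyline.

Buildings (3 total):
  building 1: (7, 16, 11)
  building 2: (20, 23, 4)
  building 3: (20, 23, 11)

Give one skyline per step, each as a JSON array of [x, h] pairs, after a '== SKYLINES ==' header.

== SKYLINES ==
[[7,11],[16,0]]
[[7,11],[16,0],[20,4],[23,0]]
[[7,11],[16,0],[20,11],[23,0]]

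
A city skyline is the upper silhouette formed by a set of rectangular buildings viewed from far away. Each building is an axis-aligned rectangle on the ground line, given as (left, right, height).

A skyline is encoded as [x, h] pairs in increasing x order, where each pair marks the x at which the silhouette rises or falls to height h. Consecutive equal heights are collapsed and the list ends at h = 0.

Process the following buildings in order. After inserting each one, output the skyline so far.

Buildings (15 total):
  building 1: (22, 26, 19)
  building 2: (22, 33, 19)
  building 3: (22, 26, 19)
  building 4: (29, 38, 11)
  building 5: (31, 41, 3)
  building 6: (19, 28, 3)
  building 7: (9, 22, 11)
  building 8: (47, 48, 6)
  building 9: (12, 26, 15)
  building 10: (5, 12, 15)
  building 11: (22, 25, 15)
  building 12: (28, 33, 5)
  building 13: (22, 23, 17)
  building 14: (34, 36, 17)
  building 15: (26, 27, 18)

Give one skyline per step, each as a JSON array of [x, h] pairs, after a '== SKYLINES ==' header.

== SKYLINES ==
[[22,19],[26,0]]
[[22,19],[33,0]]
[[22,19],[33,0]]
[[22,19],[33,11],[38,0]]
[[22,19],[33,11],[38,3],[41,0]]
[[19,3],[22,19],[33,11],[38,3],[41,0]]
[[9,11],[22,19],[33,11],[38,3],[41,0]]
[[9,11],[22,19],[33,11],[38,3],[41,0],[47,6],[48,0]]
[[9,11],[12,15],[22,19],[33,11],[38,3],[41,0],[47,6],[48,0]]
[[5,15],[22,19],[33,11],[38,3],[41,0],[47,6],[48,0]]
[[5,15],[22,19],[33,11],[38,3],[41,0],[47,6],[48,0]]
[[5,15],[22,19],[33,11],[38,3],[41,0],[47,6],[48,0]]
[[5,15],[22,19],[33,11],[38,3],[41,0],[47,6],[48,0]]
[[5,15],[22,19],[33,11],[34,17],[36,11],[38,3],[41,0],[47,6],[48,0]]
[[5,15],[22,19],[33,11],[34,17],[36,11],[38,3],[41,0],[47,6],[48,0]]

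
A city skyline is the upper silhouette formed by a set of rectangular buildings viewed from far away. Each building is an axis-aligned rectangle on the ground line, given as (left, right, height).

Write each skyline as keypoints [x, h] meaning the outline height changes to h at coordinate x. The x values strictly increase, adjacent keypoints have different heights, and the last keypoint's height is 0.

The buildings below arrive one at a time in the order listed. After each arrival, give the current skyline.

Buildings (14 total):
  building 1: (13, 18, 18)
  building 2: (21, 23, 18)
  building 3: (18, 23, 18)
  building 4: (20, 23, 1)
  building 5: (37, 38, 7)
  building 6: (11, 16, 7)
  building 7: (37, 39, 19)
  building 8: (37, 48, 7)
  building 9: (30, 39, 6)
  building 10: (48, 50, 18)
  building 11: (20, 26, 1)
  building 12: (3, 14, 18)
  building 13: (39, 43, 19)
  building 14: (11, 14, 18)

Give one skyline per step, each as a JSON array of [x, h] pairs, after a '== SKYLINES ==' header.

== SKYLINES ==
[[13,18],[18,0]]
[[13,18],[18,0],[21,18],[23,0]]
[[13,18],[23,0]]
[[13,18],[23,0]]
[[13,18],[23,0],[37,7],[38,0]]
[[11,7],[13,18],[23,0],[37,7],[38,0]]
[[11,7],[13,18],[23,0],[37,19],[39,0]]
[[11,7],[13,18],[23,0],[37,19],[39,7],[48,0]]
[[11,7],[13,18],[23,0],[30,6],[37,19],[39,7],[48,0]]
[[11,7],[13,18],[23,0],[30,6],[37,19],[39,7],[48,18],[50,0]]
[[11,7],[13,18],[23,1],[26,0],[30,6],[37,19],[39,7],[48,18],[50,0]]
[[3,18],[23,1],[26,0],[30,6],[37,19],[39,7],[48,18],[50,0]]
[[3,18],[23,1],[26,0],[30,6],[37,19],[43,7],[48,18],[50,0]]
[[3,18],[23,1],[26,0],[30,6],[37,19],[43,7],[48,18],[50,0]]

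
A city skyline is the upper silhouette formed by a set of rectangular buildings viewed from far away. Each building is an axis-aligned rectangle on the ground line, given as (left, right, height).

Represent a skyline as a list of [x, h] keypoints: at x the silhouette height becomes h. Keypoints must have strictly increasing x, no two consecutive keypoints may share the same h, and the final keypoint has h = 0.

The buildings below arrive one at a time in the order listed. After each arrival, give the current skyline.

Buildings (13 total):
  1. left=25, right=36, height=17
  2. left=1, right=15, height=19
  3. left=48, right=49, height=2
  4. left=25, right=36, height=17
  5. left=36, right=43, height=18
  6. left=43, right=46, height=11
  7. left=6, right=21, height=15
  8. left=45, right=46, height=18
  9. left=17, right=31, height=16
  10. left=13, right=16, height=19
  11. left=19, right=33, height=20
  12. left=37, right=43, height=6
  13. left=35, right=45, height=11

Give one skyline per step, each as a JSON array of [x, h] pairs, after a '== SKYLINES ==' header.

== SKYLINES ==
[[25,17],[36,0]]
[[1,19],[15,0],[25,17],[36,0]]
[[1,19],[15,0],[25,17],[36,0],[48,2],[49,0]]
[[1,19],[15,0],[25,17],[36,0],[48,2],[49,0]]
[[1,19],[15,0],[25,17],[36,18],[43,0],[48,2],[49,0]]
[[1,19],[15,0],[25,17],[36,18],[43,11],[46,0],[48,2],[49,0]]
[[1,19],[15,15],[21,0],[25,17],[36,18],[43,11],[46,0],[48,2],[49,0]]
[[1,19],[15,15],[21,0],[25,17],[36,18],[43,11],[45,18],[46,0],[48,2],[49,0]]
[[1,19],[15,15],[17,16],[25,17],[36,18],[43,11],[45,18],[46,0],[48,2],[49,0]]
[[1,19],[16,15],[17,16],[25,17],[36,18],[43,11],[45,18],[46,0],[48,2],[49,0]]
[[1,19],[16,15],[17,16],[19,20],[33,17],[36,18],[43,11],[45,18],[46,0],[48,2],[49,0]]
[[1,19],[16,15],[17,16],[19,20],[33,17],[36,18],[43,11],[45,18],[46,0],[48,2],[49,0]]
[[1,19],[16,15],[17,16],[19,20],[33,17],[36,18],[43,11],[45,18],[46,0],[48,2],[49,0]]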